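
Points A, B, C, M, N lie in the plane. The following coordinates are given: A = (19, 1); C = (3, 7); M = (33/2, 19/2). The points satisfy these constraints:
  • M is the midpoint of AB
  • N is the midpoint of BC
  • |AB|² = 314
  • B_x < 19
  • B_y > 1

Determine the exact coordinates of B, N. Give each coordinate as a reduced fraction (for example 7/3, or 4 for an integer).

1. B_x = 14  [B = 2·M−A = 2·(33/2, 19/2)−(19, 1)]
2. B_y = 18  [B = 2·M−A = 2·(33/2, 19/2)−(19, 1)]
   so B = (14, 18)
3. N_x = 17/2  [2·N = B+C = (14, 18)+(3, 7)]
4. N_y = 25/2  [2·N = B+C = (14, 18)+(3, 7)]
   so N = (17/2, 25/2)

B = (14, 18)
N = (17/2, 25/2)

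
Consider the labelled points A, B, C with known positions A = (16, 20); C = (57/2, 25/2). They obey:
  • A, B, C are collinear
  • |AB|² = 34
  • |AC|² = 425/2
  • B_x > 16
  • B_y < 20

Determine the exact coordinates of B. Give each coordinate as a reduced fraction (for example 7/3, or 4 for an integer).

B = (21, 17)

1. B_x = 21  [[A, B, C are collinear ⇒ -15/2x-25/2y+370=0] ∩ [|B−(16, 20)|²=34]]
2. B_y = 17  [[A, B, C are collinear ⇒ -15/2x-25/2y+370=0] ∩ [|B−(16, 20)|²=34]]
   so B = (21, 17)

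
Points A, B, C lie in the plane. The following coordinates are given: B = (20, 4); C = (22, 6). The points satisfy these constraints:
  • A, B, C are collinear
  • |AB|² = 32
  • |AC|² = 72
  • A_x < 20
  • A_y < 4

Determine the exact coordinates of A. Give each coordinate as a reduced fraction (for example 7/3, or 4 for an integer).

A = (16, 0)

1. A_x = 16  [[A, B, C are collinear ⇒ -2x+2y+32=0] ∩ [|A−(20, 4)|²=32]]
2. A_y = 0  [[A, B, C are collinear ⇒ -2x+2y+32=0] ∩ [|A−(20, 4)|²=32]]
   so A = (16, 0)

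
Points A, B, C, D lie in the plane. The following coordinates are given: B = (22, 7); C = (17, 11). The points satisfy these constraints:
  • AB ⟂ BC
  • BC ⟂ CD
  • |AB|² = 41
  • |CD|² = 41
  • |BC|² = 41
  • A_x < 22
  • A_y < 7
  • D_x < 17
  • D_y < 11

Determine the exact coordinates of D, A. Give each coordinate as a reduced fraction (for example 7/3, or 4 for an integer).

1. D_x = 13  [[BC ⟂ CD ⇒ -5x+4y+41=0] ∩ [|D−(17, 11)|²=41]]
2. D_y = 6  [[BC ⟂ CD ⇒ -5x+4y+41=0] ∩ [|D−(17, 11)|²=41]]
   so D = (13, 6)
3. A_x = 18  [[AB ⟂ BC ⇒ 5x-4y-82=0] ∩ [|A−(22, 7)|²=41]]
4. A_y = 2  [[AB ⟂ BC ⇒ 5x-4y-82=0] ∩ [|A−(22, 7)|²=41]]
   so A = (18, 2)

D = (13, 6)
A = (18, 2)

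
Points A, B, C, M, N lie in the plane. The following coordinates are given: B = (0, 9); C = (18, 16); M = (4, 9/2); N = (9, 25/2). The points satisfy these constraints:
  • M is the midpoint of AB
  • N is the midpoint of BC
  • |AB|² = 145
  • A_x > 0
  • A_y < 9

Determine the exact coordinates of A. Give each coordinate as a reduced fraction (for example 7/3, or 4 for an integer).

A = (8, 0)

1. A_x = 8  [A = 2·M−B = 2·(4, 9/2)−(0, 9)]
2. A_y = 0  [A = 2·M−B = 2·(4, 9/2)−(0, 9)]
   so A = (8, 0)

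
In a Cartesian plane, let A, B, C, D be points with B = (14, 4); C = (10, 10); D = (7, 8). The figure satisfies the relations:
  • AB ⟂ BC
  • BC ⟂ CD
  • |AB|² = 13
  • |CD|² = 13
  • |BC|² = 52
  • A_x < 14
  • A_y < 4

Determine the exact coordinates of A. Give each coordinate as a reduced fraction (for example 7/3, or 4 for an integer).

A = (11, 2)

1. A_x = 11  [[AB ⟂ BC ⇒ 4x-6y-32=0] ∩ [|A−(14, 4)|²=13]]
2. A_y = 2  [[AB ⟂ BC ⇒ 4x-6y-32=0] ∩ [|A−(14, 4)|²=13]]
   so A = (11, 2)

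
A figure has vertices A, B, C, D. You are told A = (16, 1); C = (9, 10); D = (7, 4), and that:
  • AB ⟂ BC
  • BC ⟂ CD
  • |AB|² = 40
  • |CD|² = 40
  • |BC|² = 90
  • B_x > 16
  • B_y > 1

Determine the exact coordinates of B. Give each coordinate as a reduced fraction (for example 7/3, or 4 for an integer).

B = (18, 7)

1. B_x = 18  [[BC ⟂ CD ⇒ 2x+6y-78=0] ∩ [|B−(16, 1)|²=40]]
2. B_y = 7  [[BC ⟂ CD ⇒ 2x+6y-78=0] ∩ [|B−(16, 1)|²=40]]
   so B = (18, 7)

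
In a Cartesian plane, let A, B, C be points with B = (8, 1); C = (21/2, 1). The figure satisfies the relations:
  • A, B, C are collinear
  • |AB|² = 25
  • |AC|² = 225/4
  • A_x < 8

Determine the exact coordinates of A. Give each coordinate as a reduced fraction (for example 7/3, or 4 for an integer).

A = (3, 1)

1. A_x = 3  [[A, B, C are collinear ⇒ 5/2y-5/2=0] ∩ [|A−(8, 1)|²=25]]
2. A_y = 1  [[A, B, C are collinear ⇒ 5/2y-5/2=0] ∩ [|A−(8, 1)|²=25]]
   so A = (3, 1)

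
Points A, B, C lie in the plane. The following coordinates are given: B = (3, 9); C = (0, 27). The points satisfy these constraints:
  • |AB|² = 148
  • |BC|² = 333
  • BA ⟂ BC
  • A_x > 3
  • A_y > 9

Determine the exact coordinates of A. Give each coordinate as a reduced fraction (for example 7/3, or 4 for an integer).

1. A_x = 15  [[BA ⟂ BC ⇒ -3x+18y-153=0] ∩ [|A−(3, 9)|²=148]]
2. A_y = 11  [[BA ⟂ BC ⇒ -3x+18y-153=0] ∩ [|A−(3, 9)|²=148]]
   so A = (15, 11)

A = (15, 11)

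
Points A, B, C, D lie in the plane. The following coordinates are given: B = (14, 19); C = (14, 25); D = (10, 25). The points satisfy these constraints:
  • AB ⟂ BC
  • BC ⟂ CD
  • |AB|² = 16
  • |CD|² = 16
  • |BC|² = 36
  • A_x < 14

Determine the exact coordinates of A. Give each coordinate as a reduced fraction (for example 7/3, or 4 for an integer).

A = (10, 19)

1. A_x = 10  [[AB ⟂ BC ⇒ -6y+114=0] ∩ [|A−(14, 19)|²=16]]
2. A_y = 19  [[AB ⟂ BC ⇒ -6y+114=0] ∩ [|A−(14, 19)|²=16]]
   so A = (10, 19)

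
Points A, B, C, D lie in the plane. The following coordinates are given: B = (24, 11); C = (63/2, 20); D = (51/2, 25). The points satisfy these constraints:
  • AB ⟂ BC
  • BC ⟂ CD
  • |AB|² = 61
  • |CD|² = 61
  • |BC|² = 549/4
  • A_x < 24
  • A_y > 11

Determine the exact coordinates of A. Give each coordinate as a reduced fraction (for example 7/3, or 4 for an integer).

1. A_x = 18  [[AB ⟂ BC ⇒ -15/2x-9y+279=0] ∩ [|A−(24, 11)|²=61]]
2. A_y = 16  [[AB ⟂ BC ⇒ -15/2x-9y+279=0] ∩ [|A−(24, 11)|²=61]]
   so A = (18, 16)

A = (18, 16)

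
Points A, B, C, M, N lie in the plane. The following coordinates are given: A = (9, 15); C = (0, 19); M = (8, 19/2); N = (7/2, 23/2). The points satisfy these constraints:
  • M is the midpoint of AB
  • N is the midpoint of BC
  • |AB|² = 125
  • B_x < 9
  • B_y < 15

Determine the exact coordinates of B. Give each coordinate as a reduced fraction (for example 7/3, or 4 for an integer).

1. B_x = 7  [B = 2·M−A = 2·(8, 19/2)−(9, 15)]
2. B_y = 4  [B = 2·M−A = 2·(8, 19/2)−(9, 15)]
   so B = (7, 4)

B = (7, 4)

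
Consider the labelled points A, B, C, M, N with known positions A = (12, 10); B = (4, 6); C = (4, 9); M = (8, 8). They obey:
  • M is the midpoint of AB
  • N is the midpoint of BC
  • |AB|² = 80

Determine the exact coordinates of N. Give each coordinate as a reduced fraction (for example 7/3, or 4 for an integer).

N = (4, 15/2)

1. N_x = 4  [2·N = B+C = (4, 6)+(4, 9)]
2. N_y = 15/2  [2·N = B+C = (4, 6)+(4, 9)]
   so N = (4, 15/2)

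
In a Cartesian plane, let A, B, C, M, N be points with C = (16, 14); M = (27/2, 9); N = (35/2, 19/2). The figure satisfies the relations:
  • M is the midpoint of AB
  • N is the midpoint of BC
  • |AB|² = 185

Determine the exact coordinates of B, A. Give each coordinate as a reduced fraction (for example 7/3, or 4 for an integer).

B = (19, 5)
A = (8, 13)

1. B_x = 19  [B = 2·N−C = 2·(35/2, 19/2)−(16, 14)]
2. B_y = 5  [B = 2·N−C = 2·(35/2, 19/2)−(16, 14)]
   so B = (19, 5)
3. A_x = 8  [A = 2·M−B = 2·(27/2, 9)−(19, 5)]
4. A_y = 13  [A = 2·M−B = 2·(27/2, 9)−(19, 5)]
   so A = (8, 13)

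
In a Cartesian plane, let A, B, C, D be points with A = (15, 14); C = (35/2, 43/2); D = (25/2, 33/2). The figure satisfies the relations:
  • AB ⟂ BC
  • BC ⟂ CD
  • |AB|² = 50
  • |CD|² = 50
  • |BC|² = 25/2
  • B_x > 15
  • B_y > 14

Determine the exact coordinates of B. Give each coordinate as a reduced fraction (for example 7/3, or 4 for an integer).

1. B_x = 20  [[BC ⟂ CD ⇒ 5x+5y-195=0] ∩ [|B−(15, 14)|²=50]]
2. B_y = 19  [[BC ⟂ CD ⇒ 5x+5y-195=0] ∩ [|B−(15, 14)|²=50]]
   so B = (20, 19)

B = (20, 19)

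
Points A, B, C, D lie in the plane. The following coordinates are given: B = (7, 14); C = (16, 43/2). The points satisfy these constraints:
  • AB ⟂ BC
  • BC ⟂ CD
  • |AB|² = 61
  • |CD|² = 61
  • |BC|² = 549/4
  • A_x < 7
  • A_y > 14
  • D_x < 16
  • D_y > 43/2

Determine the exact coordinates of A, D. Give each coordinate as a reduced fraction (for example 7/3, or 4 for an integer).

A = (2, 20)
D = (11, 55/2)

1. A_x = 2  [[AB ⟂ BC ⇒ -9x-15/2y+168=0] ∩ [|A−(7, 14)|²=61]]
2. A_y = 20  [[AB ⟂ BC ⇒ -9x-15/2y+168=0] ∩ [|A−(7, 14)|²=61]]
   so A = (2, 20)
3. D_x = 11  [[BC ⟂ CD ⇒ 9x+15/2y-1221/4=0] ∩ [|D−(16, 43/2)|²=61]]
4. D_y = 55/2  [[BC ⟂ CD ⇒ 9x+15/2y-1221/4=0] ∩ [|D−(16, 43/2)|²=61]]
   so D = (11, 55/2)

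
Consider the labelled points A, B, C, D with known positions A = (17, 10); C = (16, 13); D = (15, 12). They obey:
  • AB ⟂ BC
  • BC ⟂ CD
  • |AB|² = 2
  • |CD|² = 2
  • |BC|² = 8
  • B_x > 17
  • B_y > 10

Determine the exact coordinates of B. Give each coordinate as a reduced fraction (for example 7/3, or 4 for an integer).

B = (18, 11)

1. B_x = 18  [[BC ⟂ CD ⇒ 1x+1y-29=0] ∩ [|B−(17, 10)|²=2]]
2. B_y = 11  [[BC ⟂ CD ⇒ 1x+1y-29=0] ∩ [|B−(17, 10)|²=2]]
   so B = (18, 11)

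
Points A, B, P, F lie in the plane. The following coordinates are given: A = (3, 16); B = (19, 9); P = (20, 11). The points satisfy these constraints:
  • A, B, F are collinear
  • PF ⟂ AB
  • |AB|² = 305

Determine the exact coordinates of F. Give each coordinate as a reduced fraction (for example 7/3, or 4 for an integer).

1. F_x = 5827/305  [[A, B, F are collinear ⇒ 7x+16y-277=0] ∩ [PF ⟂ AB ⇒ 16x-7y-243=0]]
2. F_y = 2731/305  [[A, B, F are collinear ⇒ 7x+16y-277=0] ∩ [PF ⟂ AB ⇒ 16x-7y-243=0]]
   so F = (5827/305, 2731/305)

F = (5827/305, 2731/305)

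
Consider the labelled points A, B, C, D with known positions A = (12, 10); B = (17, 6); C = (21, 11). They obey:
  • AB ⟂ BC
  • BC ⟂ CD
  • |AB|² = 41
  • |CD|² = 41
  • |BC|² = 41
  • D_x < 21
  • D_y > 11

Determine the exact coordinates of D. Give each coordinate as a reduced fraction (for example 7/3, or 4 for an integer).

1. D_x = 16  [[BC ⟂ CD ⇒ 4x+5y-139=0] ∩ [|D−(21, 11)|²=41]]
2. D_y = 15  [[BC ⟂ CD ⇒ 4x+5y-139=0] ∩ [|D−(21, 11)|²=41]]
   so D = (16, 15)

D = (16, 15)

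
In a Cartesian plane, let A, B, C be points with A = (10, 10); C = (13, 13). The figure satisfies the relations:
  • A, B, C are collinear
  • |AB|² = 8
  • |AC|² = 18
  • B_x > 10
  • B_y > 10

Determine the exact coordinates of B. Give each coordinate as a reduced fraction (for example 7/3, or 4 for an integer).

1. B_x = 12  [[A, B, C are collinear ⇒ 3x-3y=0] ∩ [|B−(10, 10)|²=8]]
2. B_y = 12  [[A, B, C are collinear ⇒ 3x-3y=0] ∩ [|B−(10, 10)|²=8]]
   so B = (12, 12)

B = (12, 12)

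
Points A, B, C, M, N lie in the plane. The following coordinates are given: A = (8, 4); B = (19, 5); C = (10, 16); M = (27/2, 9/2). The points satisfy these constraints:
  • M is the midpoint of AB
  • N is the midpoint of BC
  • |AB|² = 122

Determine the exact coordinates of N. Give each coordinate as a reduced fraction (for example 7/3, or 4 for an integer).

1. N_x = 29/2  [2·N = B+C = (19, 5)+(10, 16)]
2. N_y = 21/2  [2·N = B+C = (19, 5)+(10, 16)]
   so N = (29/2, 21/2)

N = (29/2, 21/2)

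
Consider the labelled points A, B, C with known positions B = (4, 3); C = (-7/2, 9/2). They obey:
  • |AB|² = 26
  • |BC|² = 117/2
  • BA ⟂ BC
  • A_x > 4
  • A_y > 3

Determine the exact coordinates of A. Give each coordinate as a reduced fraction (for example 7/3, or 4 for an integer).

A = (5, 8)

1. A_x = 5  [[BA ⟂ BC ⇒ -15/2x+3/2y+51/2=0] ∩ [|A−(4, 3)|²=26]]
2. A_y = 8  [[BA ⟂ BC ⇒ -15/2x+3/2y+51/2=0] ∩ [|A−(4, 3)|²=26]]
   so A = (5, 8)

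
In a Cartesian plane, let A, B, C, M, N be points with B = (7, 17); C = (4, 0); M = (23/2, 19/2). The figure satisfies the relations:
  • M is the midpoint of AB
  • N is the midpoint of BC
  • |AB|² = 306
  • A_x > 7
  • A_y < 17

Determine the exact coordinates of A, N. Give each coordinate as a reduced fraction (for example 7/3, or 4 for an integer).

A = (16, 2)
N = (11/2, 17/2)

1. A_x = 16  [A = 2·M−B = 2·(23/2, 19/2)−(7, 17)]
2. A_y = 2  [A = 2·M−B = 2·(23/2, 19/2)−(7, 17)]
   so A = (16, 2)
3. N_x = 11/2  [2·N = B+C = (7, 17)+(4, 0)]
4. N_y = 17/2  [2·N = B+C = (7, 17)+(4, 0)]
   so N = (11/2, 17/2)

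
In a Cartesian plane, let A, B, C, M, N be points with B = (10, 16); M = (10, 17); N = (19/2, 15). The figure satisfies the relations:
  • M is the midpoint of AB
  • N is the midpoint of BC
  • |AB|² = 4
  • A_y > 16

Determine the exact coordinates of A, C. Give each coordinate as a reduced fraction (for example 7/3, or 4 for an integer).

A = (10, 18)
C = (9, 14)

1. A_x = 10  [A = 2·M−B = 2·(10, 17)−(10, 16)]
2. A_y = 18  [A = 2·M−B = 2·(10, 17)−(10, 16)]
   so A = (10, 18)
3. C_x = 9  [C = 2·N−B = 2·(19/2, 15)−(10, 16)]
4. C_y = 14  [C = 2·N−B = 2·(19/2, 15)−(10, 16)]
   so C = (9, 14)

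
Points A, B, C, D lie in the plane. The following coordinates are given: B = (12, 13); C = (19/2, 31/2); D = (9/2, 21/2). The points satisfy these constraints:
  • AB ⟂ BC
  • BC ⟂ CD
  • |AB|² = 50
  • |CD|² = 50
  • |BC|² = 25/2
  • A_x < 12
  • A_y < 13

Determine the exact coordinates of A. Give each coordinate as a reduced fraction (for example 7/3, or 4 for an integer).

A = (7, 8)

1. A_x = 7  [[AB ⟂ BC ⇒ 5/2x-5/2y+5/2=0] ∩ [|A−(12, 13)|²=50]]
2. A_y = 8  [[AB ⟂ BC ⇒ 5/2x-5/2y+5/2=0] ∩ [|A−(12, 13)|²=50]]
   so A = (7, 8)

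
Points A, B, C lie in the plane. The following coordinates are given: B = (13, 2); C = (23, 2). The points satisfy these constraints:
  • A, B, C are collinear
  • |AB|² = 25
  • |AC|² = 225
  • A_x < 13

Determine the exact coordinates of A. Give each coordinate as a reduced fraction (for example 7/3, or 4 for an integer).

A = (8, 2)

1. A_x = 8  [[A, B, C are collinear ⇒ 10y-20=0] ∩ [|A−(13, 2)|²=25]]
2. A_y = 2  [[A, B, C are collinear ⇒ 10y-20=0] ∩ [|A−(13, 2)|²=25]]
   so A = (8, 2)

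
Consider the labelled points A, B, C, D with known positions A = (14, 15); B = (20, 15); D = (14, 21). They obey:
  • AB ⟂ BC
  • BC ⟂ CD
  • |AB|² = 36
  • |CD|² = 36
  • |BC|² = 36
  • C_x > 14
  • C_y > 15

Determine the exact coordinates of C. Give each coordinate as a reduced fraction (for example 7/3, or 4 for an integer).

C = (20, 21)

1. C_x = 20  [[AB ⟂ BC ⇒ 6x-120=0] ∩ [|C−(14, 21)|²=36]]
2. C_y = 21  [[AB ⟂ BC ⇒ 6x-120=0] ∩ [|C−(14, 21)|²=36]]
   so C = (20, 21)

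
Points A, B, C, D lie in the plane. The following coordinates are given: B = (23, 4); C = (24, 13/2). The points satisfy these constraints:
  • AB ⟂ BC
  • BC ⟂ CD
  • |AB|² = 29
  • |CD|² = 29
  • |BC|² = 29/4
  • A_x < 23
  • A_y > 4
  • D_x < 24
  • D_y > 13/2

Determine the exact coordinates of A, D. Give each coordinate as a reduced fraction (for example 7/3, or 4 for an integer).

1. A_x = 18  [[AB ⟂ BC ⇒ -1x-5/2y+33=0] ∩ [|A−(23, 4)|²=29]]
2. A_y = 6  [[AB ⟂ BC ⇒ -1x-5/2y+33=0] ∩ [|A−(23, 4)|²=29]]
   so A = (18, 6)
3. D_x = 19  [[BC ⟂ CD ⇒ 1x+5/2y-161/4=0] ∩ [|D−(24, 13/2)|²=29]]
4. D_y = 17/2  [[BC ⟂ CD ⇒ 1x+5/2y-161/4=0] ∩ [|D−(24, 13/2)|²=29]]
   so D = (19, 17/2)

A = (18, 6)
D = (19, 17/2)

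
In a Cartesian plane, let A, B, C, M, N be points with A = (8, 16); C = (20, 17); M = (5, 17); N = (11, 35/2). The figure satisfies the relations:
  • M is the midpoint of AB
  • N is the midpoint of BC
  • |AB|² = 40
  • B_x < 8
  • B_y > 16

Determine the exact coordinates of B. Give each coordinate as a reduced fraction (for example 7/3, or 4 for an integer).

1. B_x = 2  [B = 2·M−A = 2·(5, 17)−(8, 16)]
2. B_y = 18  [B = 2·M−A = 2·(5, 17)−(8, 16)]
   so B = (2, 18)

B = (2, 18)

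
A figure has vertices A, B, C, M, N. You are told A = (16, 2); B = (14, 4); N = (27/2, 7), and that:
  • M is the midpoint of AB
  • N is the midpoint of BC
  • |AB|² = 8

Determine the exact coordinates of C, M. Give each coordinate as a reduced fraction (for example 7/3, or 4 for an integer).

1. M_x = 15  [2·M = A+B = (16, 2)+(14, 4)]
2. M_y = 3  [2·M = A+B = (16, 2)+(14, 4)]
   so M = (15, 3)
3. C_x = 13  [C = 2·N−B = 2·(27/2, 7)−(14, 4)]
4. C_y = 10  [C = 2·N−B = 2·(27/2, 7)−(14, 4)]
   so C = (13, 10)

C = (13, 10)
M = (15, 3)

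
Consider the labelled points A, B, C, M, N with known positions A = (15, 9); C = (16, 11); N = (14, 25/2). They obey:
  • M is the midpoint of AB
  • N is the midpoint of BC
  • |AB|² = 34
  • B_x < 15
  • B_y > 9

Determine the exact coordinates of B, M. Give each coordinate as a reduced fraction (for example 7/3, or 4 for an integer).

B = (12, 14)
M = (27/2, 23/2)

1. B_x = 12  [B = 2·N−C = 2·(14, 25/2)−(16, 11)]
2. B_y = 14  [B = 2·N−C = 2·(14, 25/2)−(16, 11)]
   so B = (12, 14)
3. M_x = 27/2  [2·M = A+B = (15, 9)+(12, 14)]
4. M_y = 23/2  [2·M = A+B = (15, 9)+(12, 14)]
   so M = (27/2, 23/2)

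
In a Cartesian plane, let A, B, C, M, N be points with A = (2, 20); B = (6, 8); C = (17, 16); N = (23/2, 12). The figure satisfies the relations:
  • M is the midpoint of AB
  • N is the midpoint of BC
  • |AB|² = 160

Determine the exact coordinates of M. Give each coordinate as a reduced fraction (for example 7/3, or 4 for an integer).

1. M_x = 4  [2·M = A+B = (2, 20)+(6, 8)]
2. M_y = 14  [2·M = A+B = (2, 20)+(6, 8)]
   so M = (4, 14)

M = (4, 14)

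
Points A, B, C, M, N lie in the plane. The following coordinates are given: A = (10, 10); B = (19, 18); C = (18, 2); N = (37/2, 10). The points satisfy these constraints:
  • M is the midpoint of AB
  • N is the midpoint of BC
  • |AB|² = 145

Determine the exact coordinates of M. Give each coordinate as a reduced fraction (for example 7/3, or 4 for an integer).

M = (29/2, 14)

1. M_x = 29/2  [2·M = A+B = (10, 10)+(19, 18)]
2. M_y = 14  [2·M = A+B = (10, 10)+(19, 18)]
   so M = (29/2, 14)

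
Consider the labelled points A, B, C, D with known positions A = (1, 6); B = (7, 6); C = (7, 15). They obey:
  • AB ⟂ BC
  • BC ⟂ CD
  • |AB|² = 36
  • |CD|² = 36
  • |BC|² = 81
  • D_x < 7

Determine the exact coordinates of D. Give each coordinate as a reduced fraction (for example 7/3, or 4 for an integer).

1. D_x = 1  [[BC ⟂ CD ⇒ 9y-135=0] ∩ [|D−(7, 15)|²=36]]
2. D_y = 15  [[BC ⟂ CD ⇒ 9y-135=0] ∩ [|D−(7, 15)|²=36]]
   so D = (1, 15)

D = (1, 15)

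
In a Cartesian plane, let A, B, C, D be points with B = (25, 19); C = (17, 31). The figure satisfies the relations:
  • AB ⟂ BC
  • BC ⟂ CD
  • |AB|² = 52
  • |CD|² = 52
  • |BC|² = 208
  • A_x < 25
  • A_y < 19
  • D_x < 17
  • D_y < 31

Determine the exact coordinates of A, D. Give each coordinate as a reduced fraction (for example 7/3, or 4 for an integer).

A = (19, 15)
D = (11, 27)

1. A_x = 19  [[AB ⟂ BC ⇒ 8x-12y+28=0] ∩ [|A−(25, 19)|²=52]]
2. A_y = 15  [[AB ⟂ BC ⇒ 8x-12y+28=0] ∩ [|A−(25, 19)|²=52]]
   so A = (19, 15)
3. D_x = 11  [[BC ⟂ CD ⇒ -8x+12y-236=0] ∩ [|D−(17, 31)|²=52]]
4. D_y = 27  [[BC ⟂ CD ⇒ -8x+12y-236=0] ∩ [|D−(17, 31)|²=52]]
   so D = (11, 27)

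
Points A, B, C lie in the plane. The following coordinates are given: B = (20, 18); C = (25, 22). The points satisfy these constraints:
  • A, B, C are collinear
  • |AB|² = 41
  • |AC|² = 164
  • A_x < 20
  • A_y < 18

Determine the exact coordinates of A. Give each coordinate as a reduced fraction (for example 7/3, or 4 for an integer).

1. A_x = 15  [[A, B, C are collinear ⇒ -4x+5y-10=0] ∩ [|A−(20, 18)|²=41]]
2. A_y = 14  [[A, B, C are collinear ⇒ -4x+5y-10=0] ∩ [|A−(20, 18)|²=41]]
   so A = (15, 14)

A = (15, 14)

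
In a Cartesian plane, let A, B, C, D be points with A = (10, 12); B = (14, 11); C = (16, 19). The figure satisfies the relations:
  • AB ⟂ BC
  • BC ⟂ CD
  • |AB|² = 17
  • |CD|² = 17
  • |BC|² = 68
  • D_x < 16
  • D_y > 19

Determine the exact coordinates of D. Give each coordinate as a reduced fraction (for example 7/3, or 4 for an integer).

D = (12, 20)

1. D_x = 12  [[BC ⟂ CD ⇒ 2x+8y-184=0] ∩ [|D−(16, 19)|²=17]]
2. D_y = 20  [[BC ⟂ CD ⇒ 2x+8y-184=0] ∩ [|D−(16, 19)|²=17]]
   so D = (12, 20)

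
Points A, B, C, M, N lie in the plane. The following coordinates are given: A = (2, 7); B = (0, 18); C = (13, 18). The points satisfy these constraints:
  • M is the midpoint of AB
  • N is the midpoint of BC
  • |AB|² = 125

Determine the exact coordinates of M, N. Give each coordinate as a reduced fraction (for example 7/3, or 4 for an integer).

M = (1, 25/2)
N = (13/2, 18)

1. M_x = 1  [2·M = A+B = (2, 7)+(0, 18)]
2. M_y = 25/2  [2·M = A+B = (2, 7)+(0, 18)]
   so M = (1, 25/2)
3. N_x = 13/2  [2·N = B+C = (0, 18)+(13, 18)]
4. N_y = 18  [2·N = B+C = (0, 18)+(13, 18)]
   so N = (13/2, 18)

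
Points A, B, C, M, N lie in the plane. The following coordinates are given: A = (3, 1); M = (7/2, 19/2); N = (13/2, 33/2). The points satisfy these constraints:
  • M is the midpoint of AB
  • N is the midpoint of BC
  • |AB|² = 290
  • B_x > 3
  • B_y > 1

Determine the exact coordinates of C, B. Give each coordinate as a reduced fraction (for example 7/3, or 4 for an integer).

1. B_x = 4  [B = 2·M−A = 2·(7/2, 19/2)−(3, 1)]
2. B_y = 18  [B = 2·M−A = 2·(7/2, 19/2)−(3, 1)]
   so B = (4, 18)
3. C_x = 9  [C = 2·N−B = 2·(13/2, 33/2)−(4, 18)]
4. C_y = 15  [C = 2·N−B = 2·(13/2, 33/2)−(4, 18)]
   so C = (9, 15)

C = (9, 15)
B = (4, 18)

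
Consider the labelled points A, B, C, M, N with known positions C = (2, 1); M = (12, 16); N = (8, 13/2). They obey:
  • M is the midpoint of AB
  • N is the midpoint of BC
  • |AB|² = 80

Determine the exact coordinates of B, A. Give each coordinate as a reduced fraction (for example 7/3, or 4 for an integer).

1. B_x = 14  [B = 2·N−C = 2·(8, 13/2)−(2, 1)]
2. B_y = 12  [B = 2·N−C = 2·(8, 13/2)−(2, 1)]
   so B = (14, 12)
3. A_x = 10  [A = 2·M−B = 2·(12, 16)−(14, 12)]
4. A_y = 20  [A = 2·M−B = 2·(12, 16)−(14, 12)]
   so A = (10, 20)

B = (14, 12)
A = (10, 20)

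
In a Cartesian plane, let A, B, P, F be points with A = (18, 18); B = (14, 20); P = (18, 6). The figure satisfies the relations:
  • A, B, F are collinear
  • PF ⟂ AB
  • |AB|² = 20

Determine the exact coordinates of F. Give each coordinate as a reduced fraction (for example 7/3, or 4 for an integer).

1. F_x = 114/5  [[A, B, F are collinear ⇒ -2x-4y+108=0] ∩ [PF ⟂ AB ⇒ -4x+2y+60=0]]
2. F_y = 78/5  [[A, B, F are collinear ⇒ -2x-4y+108=0] ∩ [PF ⟂ AB ⇒ -4x+2y+60=0]]
   so F = (114/5, 78/5)

F = (114/5, 78/5)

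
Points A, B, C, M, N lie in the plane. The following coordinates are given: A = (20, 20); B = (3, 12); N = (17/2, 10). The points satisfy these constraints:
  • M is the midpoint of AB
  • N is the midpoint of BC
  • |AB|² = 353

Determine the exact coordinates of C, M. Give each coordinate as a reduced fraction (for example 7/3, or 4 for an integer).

C = (14, 8)
M = (23/2, 16)

1. M_x = 23/2  [2·M = A+B = (20, 20)+(3, 12)]
2. M_y = 16  [2·M = A+B = (20, 20)+(3, 12)]
   so M = (23/2, 16)
3. C_x = 14  [C = 2·N−B = 2·(17/2, 10)−(3, 12)]
4. C_y = 8  [C = 2·N−B = 2·(17/2, 10)−(3, 12)]
   so C = (14, 8)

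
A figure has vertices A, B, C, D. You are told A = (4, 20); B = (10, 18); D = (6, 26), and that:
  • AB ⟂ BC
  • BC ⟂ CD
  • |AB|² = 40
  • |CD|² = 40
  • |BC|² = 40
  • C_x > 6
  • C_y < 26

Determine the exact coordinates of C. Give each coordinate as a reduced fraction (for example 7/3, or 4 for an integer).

1. C_x = 12  [[AB ⟂ BC ⇒ 6x-2y-24=0] ∩ [|C−(6, 26)|²=40]]
2. C_y = 24  [[AB ⟂ BC ⇒ 6x-2y-24=0] ∩ [|C−(6, 26)|²=40]]
   so C = (12, 24)

C = (12, 24)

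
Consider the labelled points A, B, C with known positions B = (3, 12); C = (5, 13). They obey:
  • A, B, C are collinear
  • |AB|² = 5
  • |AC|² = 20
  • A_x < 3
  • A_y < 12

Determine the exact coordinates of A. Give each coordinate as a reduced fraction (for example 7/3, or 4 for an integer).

1. A_x = 1  [[A, B, C are collinear ⇒ -1x+2y-21=0] ∩ [|A−(3, 12)|²=5]]
2. A_y = 11  [[A, B, C are collinear ⇒ -1x+2y-21=0] ∩ [|A−(3, 12)|²=5]]
   so A = (1, 11)

A = (1, 11)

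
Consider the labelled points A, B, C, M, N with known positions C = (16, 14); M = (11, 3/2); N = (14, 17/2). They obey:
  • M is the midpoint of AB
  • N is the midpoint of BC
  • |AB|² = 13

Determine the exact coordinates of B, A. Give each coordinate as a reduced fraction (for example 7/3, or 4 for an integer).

1. B_x = 12  [B = 2·N−C = 2·(14, 17/2)−(16, 14)]
2. B_y = 3  [B = 2·N−C = 2·(14, 17/2)−(16, 14)]
   so B = (12, 3)
3. A_x = 10  [A = 2·M−B = 2·(11, 3/2)−(12, 3)]
4. A_y = 0  [A = 2·M−B = 2·(11, 3/2)−(12, 3)]
   so A = (10, 0)

B = (12, 3)
A = (10, 0)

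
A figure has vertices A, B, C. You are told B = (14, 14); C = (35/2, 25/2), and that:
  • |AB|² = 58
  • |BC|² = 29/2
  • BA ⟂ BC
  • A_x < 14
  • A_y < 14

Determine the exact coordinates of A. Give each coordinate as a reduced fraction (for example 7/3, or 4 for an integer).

A = (11, 7)

1. A_x = 11  [[BA ⟂ BC ⇒ 7/2x-3/2y-28=0] ∩ [|A−(14, 14)|²=58]]
2. A_y = 7  [[BA ⟂ BC ⇒ 7/2x-3/2y-28=0] ∩ [|A−(14, 14)|²=58]]
   so A = (11, 7)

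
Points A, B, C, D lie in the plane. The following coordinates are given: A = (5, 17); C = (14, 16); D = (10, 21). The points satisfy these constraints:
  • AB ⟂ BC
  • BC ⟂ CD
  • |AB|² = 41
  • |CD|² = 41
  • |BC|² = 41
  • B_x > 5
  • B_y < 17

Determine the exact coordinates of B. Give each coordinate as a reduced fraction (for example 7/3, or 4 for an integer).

1. B_x = 9  [[BC ⟂ CD ⇒ 4x-5y+24=0] ∩ [|B−(5, 17)|²=41]]
2. B_y = 12  [[BC ⟂ CD ⇒ 4x-5y+24=0] ∩ [|B−(5, 17)|²=41]]
   so B = (9, 12)

B = (9, 12)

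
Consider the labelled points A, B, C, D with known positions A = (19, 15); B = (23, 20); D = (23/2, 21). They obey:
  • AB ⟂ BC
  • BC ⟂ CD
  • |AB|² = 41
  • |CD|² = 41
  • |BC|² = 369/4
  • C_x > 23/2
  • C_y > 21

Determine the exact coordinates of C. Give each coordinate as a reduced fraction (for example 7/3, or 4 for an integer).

C = (31/2, 26)

1. C_x = 31/2  [[AB ⟂ BC ⇒ 4x+5y-192=0] ∩ [|C−(23/2, 21)|²=41]]
2. C_y = 26  [[AB ⟂ BC ⇒ 4x+5y-192=0] ∩ [|C−(23/2, 21)|²=41]]
   so C = (31/2, 26)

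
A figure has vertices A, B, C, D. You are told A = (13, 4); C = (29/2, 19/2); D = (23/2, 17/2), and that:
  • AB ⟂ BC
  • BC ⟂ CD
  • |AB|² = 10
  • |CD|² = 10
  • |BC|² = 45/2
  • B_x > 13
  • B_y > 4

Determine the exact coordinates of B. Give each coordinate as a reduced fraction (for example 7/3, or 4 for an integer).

1. B_x = 16  [[BC ⟂ CD ⇒ 3x+1y-53=0] ∩ [|B−(13, 4)|²=10]]
2. B_y = 5  [[BC ⟂ CD ⇒ 3x+1y-53=0] ∩ [|B−(13, 4)|²=10]]
   so B = (16, 5)

B = (16, 5)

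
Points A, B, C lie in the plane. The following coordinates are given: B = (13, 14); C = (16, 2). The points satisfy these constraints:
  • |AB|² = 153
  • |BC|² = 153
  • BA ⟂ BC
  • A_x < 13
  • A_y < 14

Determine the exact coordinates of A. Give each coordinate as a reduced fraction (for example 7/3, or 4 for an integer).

A = (1, 11)

1. A_x = 1  [[BA ⟂ BC ⇒ 3x-12y+129=0] ∩ [|A−(13, 14)|²=153]]
2. A_y = 11  [[BA ⟂ BC ⇒ 3x-12y+129=0] ∩ [|A−(13, 14)|²=153]]
   so A = (1, 11)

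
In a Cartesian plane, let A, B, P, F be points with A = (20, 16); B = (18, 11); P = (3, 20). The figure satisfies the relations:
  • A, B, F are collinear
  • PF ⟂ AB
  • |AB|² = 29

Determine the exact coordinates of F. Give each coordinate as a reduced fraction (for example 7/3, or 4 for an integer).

F = (552/29, 394/29)

1. F_x = 552/29  [[A, B, F are collinear ⇒ 5x-2y-68=0] ∩ [PF ⟂ AB ⇒ -2x-5y+106=0]]
2. F_y = 394/29  [[A, B, F are collinear ⇒ 5x-2y-68=0] ∩ [PF ⟂ AB ⇒ -2x-5y+106=0]]
   so F = (552/29, 394/29)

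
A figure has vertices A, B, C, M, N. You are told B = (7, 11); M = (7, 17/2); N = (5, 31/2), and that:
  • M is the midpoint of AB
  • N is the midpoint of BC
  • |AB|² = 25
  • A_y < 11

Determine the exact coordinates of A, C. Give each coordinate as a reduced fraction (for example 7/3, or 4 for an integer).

1. A_x = 7  [A = 2·M−B = 2·(7, 17/2)−(7, 11)]
2. A_y = 6  [A = 2·M−B = 2·(7, 17/2)−(7, 11)]
   so A = (7, 6)
3. C_x = 3  [C = 2·N−B = 2·(5, 31/2)−(7, 11)]
4. C_y = 20  [C = 2·N−B = 2·(5, 31/2)−(7, 11)]
   so C = (3, 20)

A = (7, 6)
C = (3, 20)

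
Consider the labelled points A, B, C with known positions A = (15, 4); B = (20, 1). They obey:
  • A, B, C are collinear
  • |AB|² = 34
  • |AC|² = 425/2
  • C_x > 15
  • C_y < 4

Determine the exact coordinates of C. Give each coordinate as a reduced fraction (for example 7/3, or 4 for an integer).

C = (55/2, -7/2)

1. C_x = 55/2  [[A, B, C are collinear ⇒ 3x+5y-65=0] ∩ [|C−(15, 4)|²=425/2]]
2. C_y = -7/2  [[A, B, C are collinear ⇒ 3x+5y-65=0] ∩ [|C−(15, 4)|²=425/2]]
   so C = (55/2, -7/2)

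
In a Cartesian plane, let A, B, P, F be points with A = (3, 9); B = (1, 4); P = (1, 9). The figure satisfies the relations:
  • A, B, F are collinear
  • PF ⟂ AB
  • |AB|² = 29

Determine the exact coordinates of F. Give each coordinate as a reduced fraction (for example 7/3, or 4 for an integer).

1. F_x = 79/29  [[A, B, F are collinear ⇒ 5x-2y+3=0] ∩ [PF ⟂ AB ⇒ -2x-5y+47=0]]
2. F_y = 241/29  [[A, B, F are collinear ⇒ 5x-2y+3=0] ∩ [PF ⟂ AB ⇒ -2x-5y+47=0]]
   so F = (79/29, 241/29)

F = (79/29, 241/29)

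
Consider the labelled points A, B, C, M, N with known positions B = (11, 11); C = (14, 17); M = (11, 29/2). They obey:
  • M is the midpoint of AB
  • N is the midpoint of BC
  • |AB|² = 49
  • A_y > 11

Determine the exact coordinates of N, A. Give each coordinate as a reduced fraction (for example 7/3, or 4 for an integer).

N = (25/2, 14)
A = (11, 18)

1. A_x = 11  [A = 2·M−B = 2·(11, 29/2)−(11, 11)]
2. A_y = 18  [A = 2·M−B = 2·(11, 29/2)−(11, 11)]
   so A = (11, 18)
3. N_x = 25/2  [2·N = B+C = (11, 11)+(14, 17)]
4. N_y = 14  [2·N = B+C = (11, 11)+(14, 17)]
   so N = (25/2, 14)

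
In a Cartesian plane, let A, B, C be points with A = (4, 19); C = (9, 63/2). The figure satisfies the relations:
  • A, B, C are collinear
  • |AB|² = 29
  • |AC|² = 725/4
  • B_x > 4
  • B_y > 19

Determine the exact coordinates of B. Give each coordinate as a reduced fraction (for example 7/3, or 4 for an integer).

1. B_x = 6  [[A, B, C are collinear ⇒ 25/2x-5y+45=0] ∩ [|B−(4, 19)|²=29]]
2. B_y = 24  [[A, B, C are collinear ⇒ 25/2x-5y+45=0] ∩ [|B−(4, 19)|²=29]]
   so B = (6, 24)

B = (6, 24)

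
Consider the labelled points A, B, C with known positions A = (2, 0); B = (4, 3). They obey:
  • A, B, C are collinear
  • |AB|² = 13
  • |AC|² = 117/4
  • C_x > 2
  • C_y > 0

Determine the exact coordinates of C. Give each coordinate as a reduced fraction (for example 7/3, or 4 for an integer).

C = (5, 9/2)

1. C_x = 5  [[A, B, C are collinear ⇒ -3x+2y+6=0] ∩ [|C−(2, 0)|²=117/4]]
2. C_y = 9/2  [[A, B, C are collinear ⇒ -3x+2y+6=0] ∩ [|C−(2, 0)|²=117/4]]
   so C = (5, 9/2)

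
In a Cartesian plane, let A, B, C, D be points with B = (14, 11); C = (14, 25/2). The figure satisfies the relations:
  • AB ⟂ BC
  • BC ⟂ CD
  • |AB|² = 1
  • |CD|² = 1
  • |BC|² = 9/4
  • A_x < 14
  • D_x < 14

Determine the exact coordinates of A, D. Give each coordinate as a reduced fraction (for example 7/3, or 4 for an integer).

1. A_x = 13  [[AB ⟂ BC ⇒ -3/2y+33/2=0] ∩ [|A−(14, 11)|²=1]]
2. A_y = 11  [[AB ⟂ BC ⇒ -3/2y+33/2=0] ∩ [|A−(14, 11)|²=1]]
   so A = (13, 11)
3. D_x = 13  [[BC ⟂ CD ⇒ 3/2y-75/4=0] ∩ [|D−(14, 25/2)|²=1]]
4. D_y = 25/2  [[BC ⟂ CD ⇒ 3/2y-75/4=0] ∩ [|D−(14, 25/2)|²=1]]
   so D = (13, 25/2)

A = (13, 11)
D = (13, 25/2)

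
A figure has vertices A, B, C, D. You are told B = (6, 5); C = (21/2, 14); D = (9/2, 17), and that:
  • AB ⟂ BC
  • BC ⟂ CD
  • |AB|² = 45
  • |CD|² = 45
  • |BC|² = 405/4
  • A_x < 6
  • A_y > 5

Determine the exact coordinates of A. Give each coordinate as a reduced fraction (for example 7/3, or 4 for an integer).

1. A_x = 0  [[AB ⟂ BC ⇒ -9/2x-9y+72=0] ∩ [|A−(6, 5)|²=45]]
2. A_y = 8  [[AB ⟂ BC ⇒ -9/2x-9y+72=0] ∩ [|A−(6, 5)|²=45]]
   so A = (0, 8)

A = (0, 8)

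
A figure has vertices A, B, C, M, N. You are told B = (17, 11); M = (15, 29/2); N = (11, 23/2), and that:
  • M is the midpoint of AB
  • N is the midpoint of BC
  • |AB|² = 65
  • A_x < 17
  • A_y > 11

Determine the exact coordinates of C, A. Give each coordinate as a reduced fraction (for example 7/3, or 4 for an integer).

C = (5, 12)
A = (13, 18)

1. A_x = 13  [A = 2·M−B = 2·(15, 29/2)−(17, 11)]
2. A_y = 18  [A = 2·M−B = 2·(15, 29/2)−(17, 11)]
   so A = (13, 18)
3. C_x = 5  [C = 2·N−B = 2·(11, 23/2)−(17, 11)]
4. C_y = 12  [C = 2·N−B = 2·(11, 23/2)−(17, 11)]
   so C = (5, 12)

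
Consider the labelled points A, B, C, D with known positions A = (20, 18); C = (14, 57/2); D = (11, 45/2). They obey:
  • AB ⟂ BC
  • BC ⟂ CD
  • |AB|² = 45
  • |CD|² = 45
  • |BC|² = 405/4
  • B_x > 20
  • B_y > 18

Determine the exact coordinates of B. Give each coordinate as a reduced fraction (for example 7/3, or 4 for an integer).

B = (23, 24)

1. B_x = 23  [[BC ⟂ CD ⇒ 3x+6y-213=0] ∩ [|B−(20, 18)|²=45]]
2. B_y = 24  [[BC ⟂ CD ⇒ 3x+6y-213=0] ∩ [|B−(20, 18)|²=45]]
   so B = (23, 24)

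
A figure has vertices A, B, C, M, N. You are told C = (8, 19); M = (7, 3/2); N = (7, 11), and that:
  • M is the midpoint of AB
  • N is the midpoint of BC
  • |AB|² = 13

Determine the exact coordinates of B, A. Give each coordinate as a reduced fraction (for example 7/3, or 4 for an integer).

1. B_x = 6  [B = 2·N−C = 2·(7, 11)−(8, 19)]
2. B_y = 3  [B = 2·N−C = 2·(7, 11)−(8, 19)]
   so B = (6, 3)
3. A_x = 8  [A = 2·M−B = 2·(7, 3/2)−(6, 3)]
4. A_y = 0  [A = 2·M−B = 2·(7, 3/2)−(6, 3)]
   so A = (8, 0)

B = (6, 3)
A = (8, 0)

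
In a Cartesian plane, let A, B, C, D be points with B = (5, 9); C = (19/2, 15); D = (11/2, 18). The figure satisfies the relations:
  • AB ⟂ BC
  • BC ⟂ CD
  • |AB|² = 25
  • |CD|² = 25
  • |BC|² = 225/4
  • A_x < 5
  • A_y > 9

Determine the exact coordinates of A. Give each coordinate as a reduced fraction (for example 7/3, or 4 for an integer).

1. A_x = 1  [[AB ⟂ BC ⇒ -9/2x-6y+153/2=0] ∩ [|A−(5, 9)|²=25]]
2. A_y = 12  [[AB ⟂ BC ⇒ -9/2x-6y+153/2=0] ∩ [|A−(5, 9)|²=25]]
   so A = (1, 12)

A = (1, 12)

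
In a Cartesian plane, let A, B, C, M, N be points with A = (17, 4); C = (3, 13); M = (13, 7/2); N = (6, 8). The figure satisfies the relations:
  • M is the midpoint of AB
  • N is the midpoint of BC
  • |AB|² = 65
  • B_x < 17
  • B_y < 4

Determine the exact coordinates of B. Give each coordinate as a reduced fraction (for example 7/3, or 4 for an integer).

B = (9, 3)

1. B_x = 9  [B = 2·M−A = 2·(13, 7/2)−(17, 4)]
2. B_y = 3  [B = 2·M−A = 2·(13, 7/2)−(17, 4)]
   so B = (9, 3)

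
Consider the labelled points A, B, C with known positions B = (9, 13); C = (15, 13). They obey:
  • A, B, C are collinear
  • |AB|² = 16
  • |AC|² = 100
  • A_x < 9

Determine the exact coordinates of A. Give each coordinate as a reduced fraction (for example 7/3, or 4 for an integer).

1. A_x = 5  [[A, B, C are collinear ⇒ 6y-78=0] ∩ [|A−(9, 13)|²=16]]
2. A_y = 13  [[A, B, C are collinear ⇒ 6y-78=0] ∩ [|A−(9, 13)|²=16]]
   so A = (5, 13)

A = (5, 13)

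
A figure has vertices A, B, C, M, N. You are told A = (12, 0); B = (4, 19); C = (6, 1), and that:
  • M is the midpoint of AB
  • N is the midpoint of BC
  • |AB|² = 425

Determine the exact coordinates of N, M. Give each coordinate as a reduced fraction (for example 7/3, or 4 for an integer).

1. M_x = 8  [2·M = A+B = (12, 0)+(4, 19)]
2. M_y = 19/2  [2·M = A+B = (12, 0)+(4, 19)]
   so M = (8, 19/2)
3. N_x = 5  [2·N = B+C = (4, 19)+(6, 1)]
4. N_y = 10  [2·N = B+C = (4, 19)+(6, 1)]
   so N = (5, 10)

N = (5, 10)
M = (8, 19/2)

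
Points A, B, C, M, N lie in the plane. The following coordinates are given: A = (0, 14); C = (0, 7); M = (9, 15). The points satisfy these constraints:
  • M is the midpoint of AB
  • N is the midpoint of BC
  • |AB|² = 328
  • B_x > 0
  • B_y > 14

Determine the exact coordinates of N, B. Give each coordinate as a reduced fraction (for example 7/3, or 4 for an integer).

N = (9, 23/2)
B = (18, 16)

1. B_x = 18  [B = 2·M−A = 2·(9, 15)−(0, 14)]
2. B_y = 16  [B = 2·M−A = 2·(9, 15)−(0, 14)]
   so B = (18, 16)
3. N_x = 9  [2·N = B+C = (18, 16)+(0, 7)]
4. N_y = 23/2  [2·N = B+C = (18, 16)+(0, 7)]
   so N = (9, 23/2)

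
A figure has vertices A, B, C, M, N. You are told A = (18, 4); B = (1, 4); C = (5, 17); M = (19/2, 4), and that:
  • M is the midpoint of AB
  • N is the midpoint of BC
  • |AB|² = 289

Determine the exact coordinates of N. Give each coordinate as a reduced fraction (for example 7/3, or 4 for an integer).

1. N_x = 3  [2·N = B+C = (1, 4)+(5, 17)]
2. N_y = 21/2  [2·N = B+C = (1, 4)+(5, 17)]
   so N = (3, 21/2)

N = (3, 21/2)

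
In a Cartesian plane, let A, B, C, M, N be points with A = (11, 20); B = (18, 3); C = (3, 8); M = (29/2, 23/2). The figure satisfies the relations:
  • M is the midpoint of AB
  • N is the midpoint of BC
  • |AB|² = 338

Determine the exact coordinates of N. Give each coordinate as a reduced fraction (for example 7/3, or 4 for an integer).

N = (21/2, 11/2)

1. N_x = 21/2  [2·N = B+C = (18, 3)+(3, 8)]
2. N_y = 11/2  [2·N = B+C = (18, 3)+(3, 8)]
   so N = (21/2, 11/2)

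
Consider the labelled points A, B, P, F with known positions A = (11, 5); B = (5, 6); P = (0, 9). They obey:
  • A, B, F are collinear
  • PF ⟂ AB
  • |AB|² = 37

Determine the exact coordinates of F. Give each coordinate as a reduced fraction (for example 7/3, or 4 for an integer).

F = (-13/37, 255/37)

1. F_x = -13/37  [[A, B, F are collinear ⇒ -1x-6y+41=0] ∩ [PF ⟂ AB ⇒ -6x+1y-9=0]]
2. F_y = 255/37  [[A, B, F are collinear ⇒ -1x-6y+41=0] ∩ [PF ⟂ AB ⇒ -6x+1y-9=0]]
   so F = (-13/37, 255/37)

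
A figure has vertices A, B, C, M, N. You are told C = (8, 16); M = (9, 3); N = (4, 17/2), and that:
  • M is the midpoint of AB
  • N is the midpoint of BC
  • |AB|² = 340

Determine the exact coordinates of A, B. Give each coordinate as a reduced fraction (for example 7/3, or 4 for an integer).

A = (18, 5)
B = (0, 1)

1. B_x = 0  [B = 2·N−C = 2·(4, 17/2)−(8, 16)]
2. B_y = 1  [B = 2·N−C = 2·(4, 17/2)−(8, 16)]
   so B = (0, 1)
3. A_x = 18  [A = 2·M−B = 2·(9, 3)−(0, 1)]
4. A_y = 5  [A = 2·M−B = 2·(9, 3)−(0, 1)]
   so A = (18, 5)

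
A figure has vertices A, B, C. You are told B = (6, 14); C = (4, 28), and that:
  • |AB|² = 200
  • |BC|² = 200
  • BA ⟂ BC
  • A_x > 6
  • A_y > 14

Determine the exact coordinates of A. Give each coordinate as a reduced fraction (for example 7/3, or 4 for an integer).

A = (20, 16)

1. A_x = 20  [[BA ⟂ BC ⇒ -2x+14y-184=0] ∩ [|A−(6, 14)|²=200]]
2. A_y = 16  [[BA ⟂ BC ⇒ -2x+14y-184=0] ∩ [|A−(6, 14)|²=200]]
   so A = (20, 16)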